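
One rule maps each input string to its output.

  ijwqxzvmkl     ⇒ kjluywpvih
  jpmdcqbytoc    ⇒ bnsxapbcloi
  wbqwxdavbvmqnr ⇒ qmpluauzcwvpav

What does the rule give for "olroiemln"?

mkldhnqkn

The pattern: shift every letter 1 place backward in the alphabet (wrapping around), then reverse the string.
For "olroiemln", step one produces "nkqnhdlkm"; step two turns that into "mkldhnqkn".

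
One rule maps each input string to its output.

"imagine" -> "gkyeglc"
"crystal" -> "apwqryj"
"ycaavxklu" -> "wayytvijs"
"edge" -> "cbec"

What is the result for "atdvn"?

In each case the input is transformed by: shift every letter 2 places backward in the alphabet (wrapping around).
Doing the same to "atdvn": "yrbtl".

yrbtl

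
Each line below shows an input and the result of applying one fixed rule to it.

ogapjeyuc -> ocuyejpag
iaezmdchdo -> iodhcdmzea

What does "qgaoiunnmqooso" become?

qosooqmnnuioag

The transformation: move the first character to the end, then reverse the string.
Working it through for "qgaoiunnmqooso": intermediate "gaoiunnmqoosoq", final "qosooqmnnuioag".
(Check on "ogapjeyuc": → "gapjeyuco" → "ocuyejpag" ✓)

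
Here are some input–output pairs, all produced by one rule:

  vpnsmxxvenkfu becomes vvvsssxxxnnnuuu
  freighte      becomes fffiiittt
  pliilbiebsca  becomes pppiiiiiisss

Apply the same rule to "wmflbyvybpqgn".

wwwlllvvvpppnnn

The transformation: keep one character in every 3, starting at position 1 (positions 1st, 4th, 7th, ...), then repeat every character 3 times.
So "wmflbyvybpqgn" becomes "wwwlllvvvpppnnn".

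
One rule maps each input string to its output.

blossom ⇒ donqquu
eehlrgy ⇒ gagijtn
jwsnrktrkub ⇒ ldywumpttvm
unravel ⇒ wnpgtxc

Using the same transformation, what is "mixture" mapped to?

The rule is to shift every letter 2 places forward in the alphabet (wrapping around), then take characters alternately from the front and the back (1st, last, 2nd, 2nd-last, ...).
So "mixture" becomes "ogktzwv".

ogktzwv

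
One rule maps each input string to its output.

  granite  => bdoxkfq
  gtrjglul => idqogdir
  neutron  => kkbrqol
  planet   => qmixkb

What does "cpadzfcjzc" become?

zzmxawczgw

In each case the input is transformed by: shift every letter 3 places backward in the alphabet (wrapping around), then move the last character to the front.
"cpadzfcjzc" → "zmxawczgwz" → "zzmxawczgw".
(Check on "planet": → "mixkbq" → "qmixkb" ✓)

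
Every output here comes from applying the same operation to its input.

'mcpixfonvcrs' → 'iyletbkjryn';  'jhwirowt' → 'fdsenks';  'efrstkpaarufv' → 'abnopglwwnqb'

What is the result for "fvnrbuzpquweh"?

What's happening: shift every letter 4 places backward in the alphabet (wrapping around), then delete the last character.
For "fvnrbuzpquweh", step one produces "brjnxqvlmqsad"; step two turns that into "brjnxqvlmqsa".

brjnxqvlmqsa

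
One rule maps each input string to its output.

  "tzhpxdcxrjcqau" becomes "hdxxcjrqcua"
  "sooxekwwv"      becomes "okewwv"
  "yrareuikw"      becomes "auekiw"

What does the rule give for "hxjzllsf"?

jllfs

In each case the input is transformed by: swap each adjacent pair of characters (1↔2, 3↔4, ...), then delete the first 3 characters.
"hxjzllsf" → "xhzjllfs" → "jllfs".
(Check on "yrareuikw": → "ryrauekiw" → "auekiw" ✓)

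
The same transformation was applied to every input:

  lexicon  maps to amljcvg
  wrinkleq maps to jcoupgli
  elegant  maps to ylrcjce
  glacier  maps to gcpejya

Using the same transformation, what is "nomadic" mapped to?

Looking at the pairs, the operation is to move the last 3 characters to the front (rotate right by 3), then shift every letter 2 places backward in the alphabet (wrapping around).
Starting from "nomadic": after the first operation, "dicnoma"; after the second, "bgalmky".

bgalmky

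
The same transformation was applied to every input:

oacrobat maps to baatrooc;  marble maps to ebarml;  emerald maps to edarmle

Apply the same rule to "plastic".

Looking at the pairs, the operation is to sort the characters into reverse alphabetical order, then move the last 3 characters to the front (rotate right by 3).
On "plastic": the first step gives "tsplica", and the second then gives "icatspl".

icatspl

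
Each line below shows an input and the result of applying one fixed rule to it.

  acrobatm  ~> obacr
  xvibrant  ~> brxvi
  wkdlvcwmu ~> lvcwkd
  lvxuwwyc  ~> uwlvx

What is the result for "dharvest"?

rvdha

Rule — delete the last 3 characters, then move the first 3 characters to the end (rotate left by 3).
Working it through for "dharvest": intermediate "dharv", final "rvdha".
(Check on "xvibrant": → "xvibr" → "brxvi" ✓)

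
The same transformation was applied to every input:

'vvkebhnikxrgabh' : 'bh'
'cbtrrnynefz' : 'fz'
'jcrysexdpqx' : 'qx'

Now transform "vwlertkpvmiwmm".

The pattern: keep only the last 2 characters.
For "vwlertkpvmiwmm" the result is "mm".

mm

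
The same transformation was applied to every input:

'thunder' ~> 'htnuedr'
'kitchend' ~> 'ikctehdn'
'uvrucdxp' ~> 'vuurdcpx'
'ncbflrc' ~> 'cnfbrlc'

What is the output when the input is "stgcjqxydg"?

The rule is to swap each adjacent pair of characters (1↔2, 3↔4, ...).
So "stgcjqxydg" becomes "tscgqjyxgd".

tscgqjyxgd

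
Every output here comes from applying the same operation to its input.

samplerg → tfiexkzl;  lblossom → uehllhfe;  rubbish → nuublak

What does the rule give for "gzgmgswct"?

The rule is to shift every letter 7 places backward in the alphabet (wrapping around), then move the first character to the end.
Starting from "gzgmgswct": after the first operation, "zszfzlpvm"; after the second, "szfzlpvmz".
(Check on "rubbish": → "knuubla" → "nuublak" ✓)

szfzlpvmz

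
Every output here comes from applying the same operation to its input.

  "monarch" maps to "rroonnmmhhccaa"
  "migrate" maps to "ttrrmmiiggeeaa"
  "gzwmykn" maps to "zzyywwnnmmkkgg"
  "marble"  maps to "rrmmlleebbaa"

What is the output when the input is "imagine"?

Rule — sort the characters into reverse alphabetical order, then double every character.
For "imagine" the result is "nnmmiiiiggeeaa".
(Check on "marble": → "rmleba" → "rrmmlleebbaa" ✓)

nnmmiiiiggeeaa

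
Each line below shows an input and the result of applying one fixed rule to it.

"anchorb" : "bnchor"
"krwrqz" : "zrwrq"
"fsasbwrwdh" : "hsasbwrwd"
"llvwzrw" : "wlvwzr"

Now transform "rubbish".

The pattern: swap the first and last characters, then delete the last character.
For "rubbish", step one produces "hubbisr"; step two turns that into "hubbis".

hubbis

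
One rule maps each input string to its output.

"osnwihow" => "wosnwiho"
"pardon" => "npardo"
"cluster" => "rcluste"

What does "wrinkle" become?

ewrinkl

Rule — move the last character to the front.
"wrinkle" → "ewrinkl".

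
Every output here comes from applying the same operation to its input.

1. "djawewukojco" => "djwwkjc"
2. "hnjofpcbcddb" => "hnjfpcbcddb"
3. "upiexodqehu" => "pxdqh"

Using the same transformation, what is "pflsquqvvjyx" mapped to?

pflsqqvvjyx

The transformation: remove every vowel.
For "pflsquqvvjyx" the result is "pflsqqvvjyx".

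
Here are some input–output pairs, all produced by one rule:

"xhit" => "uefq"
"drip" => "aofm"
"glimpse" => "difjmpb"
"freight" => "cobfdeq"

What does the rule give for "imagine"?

fjxdfkb

The transformation: shift every letter 3 places backward in the alphabet (wrapping around).
For "imagine" the result is "fjxdfkb".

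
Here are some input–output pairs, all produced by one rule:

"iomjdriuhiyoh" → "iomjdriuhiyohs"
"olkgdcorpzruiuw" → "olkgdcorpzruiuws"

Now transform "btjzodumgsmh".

Rule — append "s".
For "btjzodumgsmh" the result is "btjzodumgsmhs".

btjzodumgsmhs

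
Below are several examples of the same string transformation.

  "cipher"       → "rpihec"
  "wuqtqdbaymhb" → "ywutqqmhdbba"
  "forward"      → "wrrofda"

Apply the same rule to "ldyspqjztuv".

The transformation: sort the characters into reverse alphabetical order.
For "ldyspqjztuv" the result is "zyvutsqpljd".

zyvutsqpljd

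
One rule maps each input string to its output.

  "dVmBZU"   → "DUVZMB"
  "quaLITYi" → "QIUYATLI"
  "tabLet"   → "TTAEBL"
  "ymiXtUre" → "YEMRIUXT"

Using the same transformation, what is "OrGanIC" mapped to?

What's happening: take characters alternately from the front and the back (1st, last, 2nd, 2nd-last, ...), then convert every letter to uppercase.
Starting from "OrGanIC": after the first operation, "OCrIGna"; after the second, "OCRIGNA".

OCRIGNA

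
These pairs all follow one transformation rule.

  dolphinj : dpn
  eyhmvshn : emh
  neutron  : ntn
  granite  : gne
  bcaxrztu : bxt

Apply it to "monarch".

In each case the input is transformed by: keep one character in every 3, starting at position 1 (positions 1st, 4th, 7th, ...).
Doing the same to "monarch": "mah".

mah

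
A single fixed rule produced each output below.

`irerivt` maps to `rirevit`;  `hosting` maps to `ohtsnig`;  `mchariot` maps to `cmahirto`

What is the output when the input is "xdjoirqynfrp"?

The pattern: swap each adjacent pair of characters (1↔2, 3↔4, ...).
"xdjoirqynfrp" → "dxojriyqfnpr".

dxojriyqfnpr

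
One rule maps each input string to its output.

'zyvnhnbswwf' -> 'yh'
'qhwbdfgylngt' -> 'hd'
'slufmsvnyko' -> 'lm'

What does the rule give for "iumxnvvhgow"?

un

What's happening: keep one character in every 3, starting at position 2 (positions 2nd, 5th, 8th, ...), then keep only the first 2 characters.
Starting from "iumxnvvhgow": after the first operation, "unhw"; after the second, "un".
(Check on "zyvnhnbswwf": → "yhsf" → "yh" ✓)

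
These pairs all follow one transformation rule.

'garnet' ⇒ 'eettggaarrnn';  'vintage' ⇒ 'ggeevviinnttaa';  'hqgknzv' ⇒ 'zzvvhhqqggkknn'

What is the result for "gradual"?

Looking at the pairs, the operation is to move the last 2 characters to the front (rotate right by 2), then double every character.
On "gradual": the first step gives "algradu", and the second then gives "aallggrraadduu".

aallggrraadduu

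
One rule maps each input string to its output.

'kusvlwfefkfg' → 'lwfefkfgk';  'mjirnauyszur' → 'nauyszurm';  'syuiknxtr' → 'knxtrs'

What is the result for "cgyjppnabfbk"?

In each case the input is transformed by: move the first character to the end, then delete the first 3 characters.
On "cgyjppnabfbk": the first step gives "gyjppnabfbkc", and the second then gives "ppnabfbkc".

ppnabfbkc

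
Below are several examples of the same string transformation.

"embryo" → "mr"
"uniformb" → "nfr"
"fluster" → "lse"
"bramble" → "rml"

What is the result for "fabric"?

The rule is to delete the last character, then keep every other character starting from the second (positions 2nd, 4th, 6th, ...).
On "fabric": the first step gives "fabri", and the second then gives "ar".

ar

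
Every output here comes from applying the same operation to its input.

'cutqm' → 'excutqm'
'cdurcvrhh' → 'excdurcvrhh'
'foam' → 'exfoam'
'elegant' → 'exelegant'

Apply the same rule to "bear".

The rule is to prepend "ex".
Doing the same to "bear": "exbear".

exbear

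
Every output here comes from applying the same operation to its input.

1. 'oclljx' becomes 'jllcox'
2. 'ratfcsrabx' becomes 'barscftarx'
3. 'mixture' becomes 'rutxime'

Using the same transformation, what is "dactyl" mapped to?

ytcadl

The transformation: reverse the string, then move the first character to the end.
On "dactyl": the first step gives "lytcad", and the second then gives "ytcadl".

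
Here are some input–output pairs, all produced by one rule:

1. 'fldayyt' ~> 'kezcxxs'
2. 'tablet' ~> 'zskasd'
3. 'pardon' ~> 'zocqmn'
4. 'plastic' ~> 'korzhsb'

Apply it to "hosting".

Rule — shift every letter 1 place backward in the alphabet (wrapping around), then swap each adjacent pair of characters (1↔2, 3↔4, ...).
For "hosting", step one produces "gnrshmf"; step two turns that into "ngsrmhf".

ngsrmhf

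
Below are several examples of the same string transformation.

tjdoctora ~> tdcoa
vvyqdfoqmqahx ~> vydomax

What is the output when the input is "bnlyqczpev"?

The transformation: keep every other character starting from the first (positions 1st, 3rd, 5th, ...).
For "bnlyqczpev" the result is "blqze".

blqze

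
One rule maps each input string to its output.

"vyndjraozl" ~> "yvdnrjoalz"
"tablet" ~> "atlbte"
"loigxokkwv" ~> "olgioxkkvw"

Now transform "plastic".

lpsaitc

Looking at the pairs, the operation is to swap each adjacent pair of characters (1↔2, 3↔4, ...).
"plastic" → "lpsaitc".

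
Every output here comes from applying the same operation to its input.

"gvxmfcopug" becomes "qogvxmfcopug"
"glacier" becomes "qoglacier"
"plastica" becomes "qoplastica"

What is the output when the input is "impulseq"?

qoimpulseq

The rule is to prepend "qo".
For "impulseq" the result is "qoimpulseq".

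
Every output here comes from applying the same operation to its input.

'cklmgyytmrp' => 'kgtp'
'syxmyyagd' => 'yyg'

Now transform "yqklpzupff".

Each output is the input with this applied: keep one character in every 3, starting at position 2 (positions 2nd, 5th, 8th, ...).
Doing the same to "yqklpzupff": "qpp".

qpp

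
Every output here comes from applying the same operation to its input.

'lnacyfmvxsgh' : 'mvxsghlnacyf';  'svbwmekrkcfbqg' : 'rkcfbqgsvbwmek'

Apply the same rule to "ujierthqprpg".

hqprpgujiert

The pattern: swap the front and back halves of the string.
So "ujierthqprpg" becomes "hqprpgujiert".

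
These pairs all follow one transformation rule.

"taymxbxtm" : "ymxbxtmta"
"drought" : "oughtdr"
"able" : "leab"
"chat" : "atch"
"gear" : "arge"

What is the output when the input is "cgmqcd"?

mqcdcg

Looking at the pairs, the operation is to move the first 2 characters to the end (rotate left by 2).
So "cgmqcd" becomes "mqcdcg".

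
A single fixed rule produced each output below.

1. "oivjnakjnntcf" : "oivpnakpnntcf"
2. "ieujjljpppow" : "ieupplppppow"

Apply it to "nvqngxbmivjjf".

nvqngxbmivppf

Each output is the input with this applied: replace every "j" with "p".
"nvqngxbmivjjf" → "nvqngxbmivppf".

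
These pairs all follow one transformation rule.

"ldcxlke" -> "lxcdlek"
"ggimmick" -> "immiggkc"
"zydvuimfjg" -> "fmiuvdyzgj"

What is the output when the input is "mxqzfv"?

zqxmvf

The rule is to reverse the string, then move the first 2 characters to the end (rotate left by 2).
For "mxqzfv", step one produces "vfzqxm"; step two turns that into "zqxmvf".
(Check on "ldcxlke": → "eklxcdl" → "lxcdlek" ✓)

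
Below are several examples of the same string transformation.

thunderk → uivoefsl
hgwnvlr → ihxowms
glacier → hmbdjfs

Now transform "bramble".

csbncmf

What's happening: shift every letter 1 place forward in the alphabet (wrapping around).
So "bramble" becomes "csbncmf".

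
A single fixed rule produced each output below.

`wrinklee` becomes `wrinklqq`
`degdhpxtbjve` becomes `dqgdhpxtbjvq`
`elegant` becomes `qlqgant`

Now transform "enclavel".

qnclavql

The pattern: replace every "e" with "q".
"enclavel" → "qnclavql".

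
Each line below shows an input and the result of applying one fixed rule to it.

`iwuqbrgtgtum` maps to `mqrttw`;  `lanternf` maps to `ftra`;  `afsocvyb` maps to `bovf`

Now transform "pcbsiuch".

In each case the input is transformed by: keep every other character starting from the second (positions 2nd, 4th, 6th, ...), then swap the first and last characters.
"pcbsiuch" → "hsuc".

hsuc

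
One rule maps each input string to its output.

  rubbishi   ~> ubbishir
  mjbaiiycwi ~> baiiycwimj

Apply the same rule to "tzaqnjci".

What's happening: move the last 3 characters to the front (rotate right by 3), then swap the front and back halves of the string.
"tzaqnjci" → "jcitzaqn" → "zaqnjcit".
(Check on "rubbishi": → "shirubbi" → "ubbishir" ✓)

zaqnjcit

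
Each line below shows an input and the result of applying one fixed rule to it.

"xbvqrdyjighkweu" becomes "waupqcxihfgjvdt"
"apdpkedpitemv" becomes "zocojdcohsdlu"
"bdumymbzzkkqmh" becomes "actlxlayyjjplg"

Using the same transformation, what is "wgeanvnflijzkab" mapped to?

vfdzmumekhiyjza

The rule is to shift every letter 1 place backward in the alphabet (wrapping around).
Doing the same to "wgeanvnflijzkab": "vfdzmumekhiyjza".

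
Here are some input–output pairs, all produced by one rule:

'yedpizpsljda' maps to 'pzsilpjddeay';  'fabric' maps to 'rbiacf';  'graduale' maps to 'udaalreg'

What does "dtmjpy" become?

In each case the input is transformed by: swap the front and back halves of the string, then take characters alternately from the front and the back (1st, last, 2nd, 2nd-last, ...).
For "dtmjpy", step one produces "jpydtm"; step two turns that into "jmptyd".

jmptyd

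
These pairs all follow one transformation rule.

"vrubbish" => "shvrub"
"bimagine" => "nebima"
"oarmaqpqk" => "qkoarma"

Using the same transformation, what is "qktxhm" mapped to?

hmqk

The transformation: move the last 2 characters to the front (rotate right by 2), then delete the last 2 characters.
"qktxhm" → "hmqk".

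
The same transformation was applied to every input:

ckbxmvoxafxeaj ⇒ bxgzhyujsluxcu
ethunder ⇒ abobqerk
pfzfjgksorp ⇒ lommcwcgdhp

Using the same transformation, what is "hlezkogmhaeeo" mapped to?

bbleibwhldjex

Looking at the pairs, the operation is to shift every letter 3 places backward in the alphabet (wrapping around), then move the last 3 characters to the front (rotate right by 3).
On "hlezkogmhaeeo": the first step gives "eibwhldjexbbl", and the second then gives "bbleibwhldjex".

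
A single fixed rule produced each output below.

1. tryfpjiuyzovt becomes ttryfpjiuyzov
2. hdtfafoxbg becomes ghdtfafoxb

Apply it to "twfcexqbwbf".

The rule is to move the last character to the front.
Applying that to "twfcexqbwbf" gives "ftwfcexqbwb".

ftwfcexqbwb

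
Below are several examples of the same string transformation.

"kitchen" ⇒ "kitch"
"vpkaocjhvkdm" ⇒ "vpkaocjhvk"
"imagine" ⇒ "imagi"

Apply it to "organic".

What's happening: delete the last 2 characters.
For "organic" the result is "organ".

organ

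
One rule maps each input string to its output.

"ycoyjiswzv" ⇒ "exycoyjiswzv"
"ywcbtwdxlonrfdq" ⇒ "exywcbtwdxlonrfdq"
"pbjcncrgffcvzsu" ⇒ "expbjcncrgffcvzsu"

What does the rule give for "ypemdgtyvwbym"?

exypemdgtyvwbym

The transformation: prepend "ex".
Applying that to "ypemdgtyvwbym" gives "exypemdgtyvwbym".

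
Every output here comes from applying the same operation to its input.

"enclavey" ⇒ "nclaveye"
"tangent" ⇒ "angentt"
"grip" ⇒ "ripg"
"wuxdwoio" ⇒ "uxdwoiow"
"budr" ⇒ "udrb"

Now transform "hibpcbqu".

ibpcbquh

Each output is the input with this applied: move the first character to the end.
Applying that to "hibpcbqu" gives "ibpcbquh".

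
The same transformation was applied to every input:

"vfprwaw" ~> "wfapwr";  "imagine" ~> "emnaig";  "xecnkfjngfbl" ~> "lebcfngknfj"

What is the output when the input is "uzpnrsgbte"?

The rule is to take characters alternately from the front and the back (1st, last, 2nd, 2nd-last, ...), then delete the first character.
Working it through for "uzpnrsgbte": intermediate "ueztpbngrs", final "eztpbngrs".

eztpbngrs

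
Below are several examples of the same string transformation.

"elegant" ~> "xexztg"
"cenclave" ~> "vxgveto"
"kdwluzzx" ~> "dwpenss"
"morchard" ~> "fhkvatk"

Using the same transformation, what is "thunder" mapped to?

What's happening: delete the last character, then shift every letter 7 places backward in the alphabet (wrapping around).
For "thunder" the result is "mangwx".

mangwx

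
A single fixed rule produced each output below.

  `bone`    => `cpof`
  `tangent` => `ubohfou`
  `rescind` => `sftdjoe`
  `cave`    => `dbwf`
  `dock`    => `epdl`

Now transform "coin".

dpjo

Looking at the pairs, the operation is to shift every letter 1 place forward in the alphabet (wrapping around).
On "coin" that produces "dpjo".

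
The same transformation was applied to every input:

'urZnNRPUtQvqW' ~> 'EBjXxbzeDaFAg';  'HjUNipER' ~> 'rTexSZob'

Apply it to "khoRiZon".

URYbSjYX

The transformation: shift every letter 10 places forward in the alphabet (wrapping around), then flip the case of every letter.
Working it through for "khoRiZon": intermediate "uryBsJyx", final "URYbSjYX".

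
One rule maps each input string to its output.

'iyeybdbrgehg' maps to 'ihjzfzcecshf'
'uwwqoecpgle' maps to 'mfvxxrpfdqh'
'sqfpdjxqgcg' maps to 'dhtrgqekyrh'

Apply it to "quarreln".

morvbssf

The pattern: move the last 2 characters to the front (rotate right by 2), then shift every letter 1 place forward in the alphabet (wrapping around).
"quarreln" → "lnquarre" → "morvbssf".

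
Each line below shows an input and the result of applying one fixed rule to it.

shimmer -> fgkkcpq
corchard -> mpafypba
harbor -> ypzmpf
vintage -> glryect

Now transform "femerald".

Each output is the input with this applied: shift every letter 2 places backward in the alphabet (wrapping around), then move the first character to the end.
"femerald" → "ckcpyjbd".

ckcpyjbd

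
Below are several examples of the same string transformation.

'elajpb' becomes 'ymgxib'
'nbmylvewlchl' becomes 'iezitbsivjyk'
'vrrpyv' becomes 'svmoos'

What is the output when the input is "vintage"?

bdxqkfs

Each output is the input with this applied: reverse the string, then shift every letter 3 places backward in the alphabet (wrapping around).
Starting from "vintage": after the first operation, "egatniv"; after the second, "bdxqkfs".
(Check on "nbmylvewlchl": → "lhclwevlymbn" → "iezitbsivjyk" ✓)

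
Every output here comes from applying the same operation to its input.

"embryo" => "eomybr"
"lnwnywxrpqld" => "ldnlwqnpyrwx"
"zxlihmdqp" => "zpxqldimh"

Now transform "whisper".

wrheips

Each output is the input with this applied: take characters alternately from the front and the back (1st, last, 2nd, 2nd-last, ...).
Doing the same to "whisper": "wrheips".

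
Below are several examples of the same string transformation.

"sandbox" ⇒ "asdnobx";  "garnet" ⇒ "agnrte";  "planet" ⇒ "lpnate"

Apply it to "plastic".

lpsaitc

The pattern: swap each adjacent pair of characters (1↔2, 3↔4, ...).
"plastic" → "lpsaitc".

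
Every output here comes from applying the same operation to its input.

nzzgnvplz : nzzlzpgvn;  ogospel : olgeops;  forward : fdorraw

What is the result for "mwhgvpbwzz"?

mzwzhwgbvp

The pattern: take characters alternately from the front and the back (1st, last, 2nd, 2nd-last, ...).
Doing the same to "mwhgvpbwzz": "mzwzhwgbvp".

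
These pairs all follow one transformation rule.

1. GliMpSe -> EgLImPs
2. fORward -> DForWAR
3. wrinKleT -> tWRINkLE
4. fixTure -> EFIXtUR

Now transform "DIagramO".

Each output is the input with this applied: flip the case of every letter, then move the last character to the front.
On "DIagramO": the first step gives "diAGRAMo", and the second then gives "odiAGRAM".

odiAGRAM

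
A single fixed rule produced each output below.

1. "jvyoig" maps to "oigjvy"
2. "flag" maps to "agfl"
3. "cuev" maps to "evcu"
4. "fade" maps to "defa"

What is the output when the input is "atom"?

omat

What's happening: swap the front and back halves of the string.
Doing the same to "atom": "omat".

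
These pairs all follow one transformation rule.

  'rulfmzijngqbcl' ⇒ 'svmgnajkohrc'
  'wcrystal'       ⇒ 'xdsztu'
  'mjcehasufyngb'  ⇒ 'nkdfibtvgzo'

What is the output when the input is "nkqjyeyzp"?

The pattern: delete the last 2 characters, then shift every letter 1 place forward in the alphabet (wrapping around).
On "nkqjyeyzp" that produces "olrkzfz".

olrkzfz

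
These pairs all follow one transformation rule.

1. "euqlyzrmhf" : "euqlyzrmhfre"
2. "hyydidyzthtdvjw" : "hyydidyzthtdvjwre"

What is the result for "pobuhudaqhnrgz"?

Each output is the input with this applied: append "re".
"pobuhudaqhnrgz" → "pobuhudaqhnrgzre".

pobuhudaqhnrgzre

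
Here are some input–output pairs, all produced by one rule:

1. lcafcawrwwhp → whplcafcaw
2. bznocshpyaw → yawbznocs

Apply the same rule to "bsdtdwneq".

neqbsdt

The pattern: move the last 3 characters to the front (rotate right by 3), then delete the last 2 characters.
Applying both steps to "bsdtdwneq": "neqbsdtdw", then "neqbsdt".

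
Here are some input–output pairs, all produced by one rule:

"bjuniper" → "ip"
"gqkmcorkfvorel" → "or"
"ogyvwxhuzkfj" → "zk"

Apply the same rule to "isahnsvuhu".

vu

What's happening: move the last 2 characters to the front (rotate right by 2), then keep only the last 2 characters.
Applying both steps to "isahnsvuhu": "huisahnsvu", then "vu".
(Check on "ogyvwxhuzkfj": → "fjogyvwxhuzk" → "zk" ✓)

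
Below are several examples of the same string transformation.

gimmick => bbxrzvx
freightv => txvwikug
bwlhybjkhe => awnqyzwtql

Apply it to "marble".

The transformation: move the first 2 characters to the end (rotate left by 2), then shift every letter 11 places backward in the alphabet (wrapping around).
"marble" → "rblema" → "gqatbp".

gqatbp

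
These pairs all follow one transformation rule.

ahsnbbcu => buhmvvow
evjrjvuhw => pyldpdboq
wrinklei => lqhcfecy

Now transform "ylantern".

Looking at the pairs, the operation is to swap each adjacent pair of characters (1↔2, 3↔4, ...), then shift every letter 6 places backward in the alphabet (wrapping around).
Starting from "ylantern": after the first operation, "lynaetnr"; after the second, "fshuynhl".

fshuynhl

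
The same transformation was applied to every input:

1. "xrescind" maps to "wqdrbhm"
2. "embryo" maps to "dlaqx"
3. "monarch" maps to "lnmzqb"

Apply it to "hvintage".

In each case the input is transformed by: delete the last character, then shift every letter 1 place backward in the alphabet (wrapping around).
Applying both steps to "hvintage": "hvintag", then "guhmszf".

guhmszf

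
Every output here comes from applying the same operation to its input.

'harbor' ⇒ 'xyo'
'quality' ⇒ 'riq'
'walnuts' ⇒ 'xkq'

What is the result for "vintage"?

fqd

The rule is to keep every other character starting from the second (positions 2nd, 4th, 6th, ...), then shift every letter 3 places backward in the alphabet (wrapping around).
Starting from "vintage": after the first operation, "itg"; after the second, "fqd".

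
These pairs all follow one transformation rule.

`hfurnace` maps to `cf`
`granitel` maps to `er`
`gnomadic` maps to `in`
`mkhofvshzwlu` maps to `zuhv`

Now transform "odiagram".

Each output is the input with this applied: swap the front and back halves of the string, then keep one character in every 3, starting at position 3 (positions 3rd, 6th, 9th, ...).
Doing the same to "odiagram": "ad".
(Check on "granitel": → "itelgran" → "er" ✓)

ad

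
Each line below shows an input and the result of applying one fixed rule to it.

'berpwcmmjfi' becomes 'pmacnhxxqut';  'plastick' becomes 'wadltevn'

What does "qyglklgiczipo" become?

jbwrwvtrknatz

Rule — shift every letter 11 places forward in the alphabet (wrapping around), then swap each adjacent pair of characters (1↔2, 3↔4, ...).
Working it through for "qyglklgiczipo": intermediate "bjrwvwrtnktaz", final "jbwrwvtrknatz".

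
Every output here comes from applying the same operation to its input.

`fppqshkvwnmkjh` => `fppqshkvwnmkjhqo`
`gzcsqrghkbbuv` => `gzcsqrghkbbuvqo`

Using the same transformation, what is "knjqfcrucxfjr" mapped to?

Looking at the pairs, the operation is to append "qo".
So "knjqfcrucxfjr" becomes "knjqfcrucxfjrqo".

knjqfcrucxfjrqo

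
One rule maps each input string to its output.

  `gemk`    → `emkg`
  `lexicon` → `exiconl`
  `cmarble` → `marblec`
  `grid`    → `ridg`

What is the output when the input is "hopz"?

opzh

The transformation: move the first character to the end.
Applying that to "hopz" gives "opzh".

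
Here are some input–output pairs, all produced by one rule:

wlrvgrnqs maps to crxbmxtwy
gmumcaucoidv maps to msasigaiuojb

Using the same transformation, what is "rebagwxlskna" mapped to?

xkhgmcdryqtg

Each output is the input with this applied: shift every letter 6 places forward in the alphabet (wrapping around).
For "rebagwxlskna" the result is "xkhgmcdryqtg".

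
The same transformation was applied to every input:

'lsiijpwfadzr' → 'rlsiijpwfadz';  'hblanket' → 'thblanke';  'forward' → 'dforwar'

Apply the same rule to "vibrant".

tvibran

Each output is the input with this applied: move the last character to the front.
So "vibrant" becomes "tvibran".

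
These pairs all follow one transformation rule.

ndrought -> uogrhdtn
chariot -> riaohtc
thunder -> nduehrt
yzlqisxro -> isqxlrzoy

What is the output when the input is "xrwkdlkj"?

The rule is to take characters alternately from the front and the back (1st, last, 2nd, 2nd-last, ...), then reverse the string.
Applying both steps to "xrwkdlkj": "xjrkwlkd", then "dklwkrjx".

dklwkrjx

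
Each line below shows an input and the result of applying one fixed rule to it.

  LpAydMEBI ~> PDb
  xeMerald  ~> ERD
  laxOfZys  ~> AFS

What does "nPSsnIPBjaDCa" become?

pNbd

Looking at the pairs, the operation is to flip the case of every letter, then keep one character in every 3, starting at position 2 (positions 2nd, 5th, 8th, ...).
Applying both steps to "nPSsnIPBjaDCa": "NpsSNipbJAdcA", then "pNbd".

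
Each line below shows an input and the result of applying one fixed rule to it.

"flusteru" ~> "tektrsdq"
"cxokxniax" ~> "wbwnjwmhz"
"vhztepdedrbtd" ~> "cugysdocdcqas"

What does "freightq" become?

peqdhfgs

The pattern: shift every letter 1 place backward in the alphabet (wrapping around), then move the last character to the front.
"freightq" → "eqdhfgsp" → "peqdhfgs".
(Check on "cxokxniax": → "bwnjwmhzw" → "wbwnjwmhz" ✓)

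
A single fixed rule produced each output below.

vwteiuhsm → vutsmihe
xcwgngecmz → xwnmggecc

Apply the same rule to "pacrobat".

In each case the input is transformed by: sort the characters into reverse alphabetical order, then delete the first character.
Doing the same to "pacrobat": "rpocbaa".

rpocbaa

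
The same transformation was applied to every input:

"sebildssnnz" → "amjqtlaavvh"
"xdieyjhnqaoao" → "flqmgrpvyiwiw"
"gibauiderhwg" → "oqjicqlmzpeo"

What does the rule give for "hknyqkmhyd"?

psvgysupgl

Rule — shift every letter 8 places forward in the alphabet (wrapping around).
On "hknyqkmhyd" that produces "psvgysupgl".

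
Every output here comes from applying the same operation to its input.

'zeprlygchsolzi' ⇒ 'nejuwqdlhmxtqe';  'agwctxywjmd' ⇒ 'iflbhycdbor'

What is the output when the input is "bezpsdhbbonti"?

ngjeuximggtsy

What's happening: move the last character to the front, then shift every letter 5 places forward in the alphabet (wrapping around).
Starting from "bezpsdhbbonti": after the first operation, "ibezpsdhbbont"; after the second, "ngjeuximggtsy".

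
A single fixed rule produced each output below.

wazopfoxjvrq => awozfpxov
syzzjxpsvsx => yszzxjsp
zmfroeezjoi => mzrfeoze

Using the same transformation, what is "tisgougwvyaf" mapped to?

The pattern: swap each adjacent pair of characters (1↔2, 3↔4, ...), then delete the last 3 characters.
On "tisgougwvyaf": the first step gives "itgsuowgyvfa", and the second then gives "itgsuowgy".

itgsuowgy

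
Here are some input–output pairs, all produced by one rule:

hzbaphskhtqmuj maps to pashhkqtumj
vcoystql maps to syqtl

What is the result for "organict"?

Each output is the input with this applied: delete the first 3 characters, then swap each adjacent pair of characters (1↔2, 3↔4, ...).
"organict" → "anict" → "nacit".

nacit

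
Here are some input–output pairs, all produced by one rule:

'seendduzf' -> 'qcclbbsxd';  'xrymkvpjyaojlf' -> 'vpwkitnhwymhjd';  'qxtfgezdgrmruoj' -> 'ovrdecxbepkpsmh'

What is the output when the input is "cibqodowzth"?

agzombmuxrf

Looking at the pairs, the operation is to shift every letter 2 places backward in the alphabet (wrapping around).
Applying that to "cibqodowzth" gives "agzombmuxrf".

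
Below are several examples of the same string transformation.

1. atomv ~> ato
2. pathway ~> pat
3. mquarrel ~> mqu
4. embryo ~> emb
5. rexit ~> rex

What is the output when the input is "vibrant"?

vib

The rule is to keep only the first 3 characters.
So "vibrant" becomes "vib".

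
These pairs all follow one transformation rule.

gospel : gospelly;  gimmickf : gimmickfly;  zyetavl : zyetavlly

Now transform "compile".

The rule is to append "ly".
"compile" → "compilely".

compilely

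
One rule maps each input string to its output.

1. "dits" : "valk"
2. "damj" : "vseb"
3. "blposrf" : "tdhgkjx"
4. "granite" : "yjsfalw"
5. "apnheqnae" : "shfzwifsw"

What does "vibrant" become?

natjsfl

In each case the input is transformed by: shift every letter 8 places backward in the alphabet (wrapping around).
On "vibrant" that produces "natjsfl".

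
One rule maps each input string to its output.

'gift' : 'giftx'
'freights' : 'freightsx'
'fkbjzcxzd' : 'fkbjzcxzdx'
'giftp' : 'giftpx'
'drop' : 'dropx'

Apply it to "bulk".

bulkx

The rule is to append "x".
For "bulk" the result is "bulkx".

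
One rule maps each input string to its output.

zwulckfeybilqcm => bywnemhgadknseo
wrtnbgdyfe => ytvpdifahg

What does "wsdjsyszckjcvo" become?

yufluaubemlexq

In each case the input is transformed by: shift every letter 2 places forward in the alphabet (wrapping around).
For "wsdjsyszckjcvo" the result is "yufluaubemlexq".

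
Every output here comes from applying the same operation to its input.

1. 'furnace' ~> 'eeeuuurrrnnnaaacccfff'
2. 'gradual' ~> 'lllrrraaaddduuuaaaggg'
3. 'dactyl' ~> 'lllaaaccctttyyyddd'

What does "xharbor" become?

rrrhhhaaarrrbbboooxxx

Each output is the input with this applied: swap the first and last characters, then repeat every character 3 times.
Working it through for "xharbor": intermediate "rharbox", final "rrrhhhaaarrrbbboooxxx".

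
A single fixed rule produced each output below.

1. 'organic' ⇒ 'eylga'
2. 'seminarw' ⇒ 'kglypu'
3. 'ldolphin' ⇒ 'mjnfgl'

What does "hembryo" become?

Rule — shift every letter 2 places backward in the alphabet (wrapping around), then delete the first 2 characters.
For "hembryo", step one produces "fckzpwm"; step two turns that into "kzpwm".

kzpwm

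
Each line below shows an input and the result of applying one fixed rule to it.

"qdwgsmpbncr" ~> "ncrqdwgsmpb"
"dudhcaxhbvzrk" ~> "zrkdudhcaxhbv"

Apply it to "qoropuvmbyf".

The pattern: move the last 3 characters to the front (rotate right by 3).
Doing the same to "qoropuvmbyf": "byfqoropuvm".

byfqoropuvm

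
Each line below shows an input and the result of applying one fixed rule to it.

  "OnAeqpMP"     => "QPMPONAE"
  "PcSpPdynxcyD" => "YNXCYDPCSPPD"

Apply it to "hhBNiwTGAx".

The rule is to swap the front and back halves of the string, then convert every letter to uppercase.
On "hhBNiwTGAx": the first step gives "wTGAxhhBNi", and the second then gives "WTGAXHHBNI".

WTGAXHHBNI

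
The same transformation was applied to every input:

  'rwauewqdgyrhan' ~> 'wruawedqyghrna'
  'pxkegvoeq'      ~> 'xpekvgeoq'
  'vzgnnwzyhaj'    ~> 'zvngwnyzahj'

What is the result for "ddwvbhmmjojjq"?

ddvwhbmmojjjq

The transformation: swap each adjacent pair of characters (1↔2, 3↔4, ...).
Doing the same to "ddwvbhmmjojjq": "ddvwhbmmojjjq".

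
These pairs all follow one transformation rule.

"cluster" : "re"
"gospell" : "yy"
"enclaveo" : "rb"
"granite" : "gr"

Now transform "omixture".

The rule is to shift every letter 13 places forward in the alphabet (wrapping around) — i.e. ROT13, then keep only the last 2 characters.
For "omixture", step one produces "bzvkgher"; step two turns that into "er".

er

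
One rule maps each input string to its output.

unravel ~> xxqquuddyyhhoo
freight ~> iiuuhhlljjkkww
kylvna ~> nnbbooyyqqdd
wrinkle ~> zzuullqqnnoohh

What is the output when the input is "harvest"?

kkdduuyyhhvvww

In each case the input is transformed by: double every character, then shift every letter 3 places forward in the alphabet (wrapping around).
"harvest" → "hhaarrvveesstt" → "kkdduuyyhhvvww".
(Check on "kylvna": → "kkyyllvvnnaa" → "nnbbooyyqqdd" ✓)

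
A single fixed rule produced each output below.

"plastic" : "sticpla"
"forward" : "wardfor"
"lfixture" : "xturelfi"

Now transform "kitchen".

chenkit

The pattern: move the first 3 characters to the end (rotate left by 3).
So "kitchen" becomes "chenkit".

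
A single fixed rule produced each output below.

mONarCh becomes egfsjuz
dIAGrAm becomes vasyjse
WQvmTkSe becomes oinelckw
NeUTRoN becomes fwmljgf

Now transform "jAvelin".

bsnwdaf

In each case the input is transformed by: shift every letter 8 places backward in the alphabet (wrapping around), then convert every letter to lowercase.
On "jAvelin": the first step gives "bSnwdaf", and the second then gives "bsnwdaf".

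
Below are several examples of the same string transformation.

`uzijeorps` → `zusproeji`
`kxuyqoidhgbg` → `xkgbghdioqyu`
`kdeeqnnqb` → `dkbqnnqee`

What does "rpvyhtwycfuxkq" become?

The transformation: move the first 2 characters to the end (rotate left by 2), then reverse the string.
For "rpvyhtwycfuxkq", step one produces "vyhtwycfuxkqrp"; step two turns that into "prqkxufcywthyv".

prqkxufcywthyv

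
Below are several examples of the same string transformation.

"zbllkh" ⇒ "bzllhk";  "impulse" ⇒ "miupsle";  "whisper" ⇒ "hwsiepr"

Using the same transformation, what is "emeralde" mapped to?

Each output is the input with this applied: swap each adjacent pair of characters (1↔2, 3↔4, ...).
So "emeralde" becomes "merelaed".

merelaed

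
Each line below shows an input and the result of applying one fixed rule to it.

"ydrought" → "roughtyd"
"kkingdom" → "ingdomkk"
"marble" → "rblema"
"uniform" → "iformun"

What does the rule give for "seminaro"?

The rule is to move the first 2 characters to the end (rotate left by 2).
For "seminaro" the result is "minarose".

minarose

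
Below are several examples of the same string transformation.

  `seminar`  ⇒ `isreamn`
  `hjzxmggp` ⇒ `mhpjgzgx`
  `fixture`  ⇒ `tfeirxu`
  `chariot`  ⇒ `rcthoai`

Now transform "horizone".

The pattern: take characters alternately from the front and the back (1st, last, 2nd, 2nd-last, ...), then move the last character to the front.
On "horizone": the first step gives "heonroiz", and the second then gives "zheonroi".

zheonroi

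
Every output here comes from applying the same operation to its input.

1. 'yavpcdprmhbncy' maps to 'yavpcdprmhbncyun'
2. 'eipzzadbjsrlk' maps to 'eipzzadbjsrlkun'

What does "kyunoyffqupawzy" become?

kyunoyffqupawzyun

Looking at the pairs, the operation is to append "un".
For "kyunoyffqupawzy" the result is "kyunoyffqupawzyun".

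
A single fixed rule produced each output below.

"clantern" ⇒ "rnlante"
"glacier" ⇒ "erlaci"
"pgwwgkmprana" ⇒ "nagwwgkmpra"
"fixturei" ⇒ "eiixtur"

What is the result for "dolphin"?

inolph

The transformation: delete the first character, then move the last 2 characters to the front (rotate right by 2).
For "dolphin", step one produces "olphin"; step two turns that into "inolph".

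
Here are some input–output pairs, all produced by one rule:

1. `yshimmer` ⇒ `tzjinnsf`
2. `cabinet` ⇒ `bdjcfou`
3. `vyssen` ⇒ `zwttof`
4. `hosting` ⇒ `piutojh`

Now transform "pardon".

The pattern: swap each adjacent pair of characters (1↔2, 3↔4, ...), then shift every letter 1 place forward in the alphabet (wrapping around).
Doing the same to "pardon": "bqesop".

bqesop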